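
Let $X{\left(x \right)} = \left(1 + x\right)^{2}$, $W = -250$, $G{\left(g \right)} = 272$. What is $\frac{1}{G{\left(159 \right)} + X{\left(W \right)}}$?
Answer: $\frac{1}{62273} \approx 1.6058 \cdot 10^{-5}$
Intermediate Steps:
$\frac{1}{G{\left(159 \right)} + X{\left(W \right)}} = \frac{1}{272 + \left(1 - 250\right)^{2}} = \frac{1}{272 + \left(-249\right)^{2}} = \frac{1}{272 + 62001} = \frac{1}{62273}$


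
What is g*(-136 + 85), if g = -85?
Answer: 4335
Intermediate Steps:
g*(-136 + 85) = -85*(-136 + 85) = -85*(-51) = 4335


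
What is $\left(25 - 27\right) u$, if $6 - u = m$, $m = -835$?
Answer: $-1682$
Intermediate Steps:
$u = 841$ ($u = 6 - -835 = 6 + 835 = 841$)
$\left(25 - 27\right) u = \left(25 - 27\right) 841 = \left(-2\right) 841 = -1682$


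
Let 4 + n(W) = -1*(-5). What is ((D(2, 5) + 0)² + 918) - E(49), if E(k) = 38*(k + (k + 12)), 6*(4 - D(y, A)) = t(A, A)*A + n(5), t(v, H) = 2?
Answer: -117263/36 ≈ -3257.3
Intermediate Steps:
n(W) = 1 (n(W) = -4 - 1*(-5) = -4 + 5 = 1)
D(y, A) = 23/6 - A/3 (D(y, A) = 4 - (2*A + 1)/6 = 4 - (1 + 2*A)/6 = 4 + (-⅙ - A/3) = 23/6 - A/3)
E(k) = 456 + 76*k (E(k) = 38*(k + (12 + k)) = 38*(12 + 2*k) = 456 + 76*k)
((D(2, 5) + 0)² + 918) - E(49) = (((23/6 - ⅓*5) + 0)² + 918) - (456 + 76*49) = (((23/6 - 5/3) + 0)² + 918) - (456 + 3724) = ((13/6 + 0)² + 918) - 1*4180 = ((13/6)² + 918) - 4180 = (169/36 + 918) - 4180 = 33217/36 - 4180 = -117263/36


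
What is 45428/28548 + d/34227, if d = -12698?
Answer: 33121157/27142011 ≈ 1.2203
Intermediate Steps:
45428/28548 + d/34227 = 45428/28548 - 12698/34227 = 45428*(1/28548) - 12698*1/34227 = 11357/7137 - 12698/34227 = 33121157/27142011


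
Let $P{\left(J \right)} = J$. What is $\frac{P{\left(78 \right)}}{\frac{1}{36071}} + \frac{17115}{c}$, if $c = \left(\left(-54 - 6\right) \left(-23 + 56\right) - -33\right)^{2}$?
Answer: $\frac{3555195063119}{1263603} \approx 2.8135 \cdot 10^{6}$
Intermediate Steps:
$c = 3790809$ ($c = \left(\left(-60\right) 33 + 33\right)^{2} = \left(-1980 + 33\right)^{2} = \left(-1947\right)^{2} = 3790809$)
$\frac{P{\left(78 \right)}}{\frac{1}{36071}} + \frac{17115}{c} = \frac{78}{\frac{1}{36071}} + \frac{17115}{3790809} = 78 \frac{1}{\frac{1}{36071}} + 17115 \cdot \frac{1}{3790809} = 78 \cdot 36071 + \frac{5705}{1263603} = 2813538 + \frac{5705}{1263603} = \frac{3555195063119}{1263603}$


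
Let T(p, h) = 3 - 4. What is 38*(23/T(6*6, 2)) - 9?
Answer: -883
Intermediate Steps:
T(p, h) = -1
38*(23/T(6*6, 2)) - 9 = 38*(23/(-1)) - 9 = 38*(23*(-1)) - 9 = 38*(-23) - 9 = -874 - 9 = -883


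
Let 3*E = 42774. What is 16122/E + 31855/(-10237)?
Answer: -144573838/72979573 ≈ -1.9810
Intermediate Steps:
E = 14258 (E = (1/3)*42774 = 14258)
16122/E + 31855/(-10237) = 16122/14258 + 31855/(-10237) = 16122*(1/14258) + 31855*(-1/10237) = 8061/7129 - 31855/10237 = -144573838/72979573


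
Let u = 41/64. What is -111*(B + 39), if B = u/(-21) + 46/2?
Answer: -3081619/448 ≈ -6878.6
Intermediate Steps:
u = 41/64 (u = 41*(1/64) = 41/64 ≈ 0.64063)
B = 30871/1344 (B = (41/64)/(-21) + 46/2 = (41/64)*(-1/21) + 46*(½) = -41/1344 + 23 = 30871/1344 ≈ 22.969)
-111*(B + 39) = -111*(30871/1344 + 39) = -111*83287/1344 = -3081619/448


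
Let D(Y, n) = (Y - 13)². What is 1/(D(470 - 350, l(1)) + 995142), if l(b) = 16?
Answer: 1/1006591 ≈ 9.9345e-7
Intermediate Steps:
D(Y, n) = (-13 + Y)²
1/(D(470 - 350, l(1)) + 995142) = 1/((-13 + (470 - 350))² + 995142) = 1/((-13 + 120)² + 995142) = 1/(107² + 995142) = 1/(11449 + 995142) = 1/1006591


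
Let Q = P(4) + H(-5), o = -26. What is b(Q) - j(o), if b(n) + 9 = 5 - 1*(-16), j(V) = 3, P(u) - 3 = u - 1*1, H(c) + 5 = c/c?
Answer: 9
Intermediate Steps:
H(c) = -4 (H(c) = -5 + c/c = -5 + 1 = -4)
P(u) = 2 + u (P(u) = 3 + (u - 1*1) = 3 + (u - 1) = 3 + (-1 + u) = 2 + u)
Q = 2 (Q = (2 + 4) - 4 = 6 - 4 = 2)
b(n) = 12 (b(n) = -9 + (5 - 1*(-16)) = -9 + (5 + 16) = -9 + 21 = 12)
b(Q) - j(o) = 12 - 1*3 = 12 - 3 = 9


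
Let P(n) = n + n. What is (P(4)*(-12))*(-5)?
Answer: 480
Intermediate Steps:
P(n) = 2*n
(P(4)*(-12))*(-5) = ((2*4)*(-12))*(-5) = (8*(-12))*(-5) = -96*(-5) = 480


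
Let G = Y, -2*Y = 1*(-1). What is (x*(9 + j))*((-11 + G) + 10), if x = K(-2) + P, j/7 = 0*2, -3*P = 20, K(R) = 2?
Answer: 21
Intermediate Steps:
P = -20/3 (P = -⅓*20 = -20/3 ≈ -6.6667)
j = 0 (j = 7*(0*2) = 7*0 = 0)
Y = ½ (Y = -(-1)/2 = -½*(-1) = ½ ≈ 0.50000)
G = ½ ≈ 0.50000
x = -14/3 (x = 2 - 20/3 = -14/3 ≈ -4.6667)
(x*(9 + j))*((-11 + G) + 10) = (-14*(9 + 0)/3)*((-11 + ½) + 10) = (-14/3*9)*(-21/2 + 10) = -42*(-½) = 21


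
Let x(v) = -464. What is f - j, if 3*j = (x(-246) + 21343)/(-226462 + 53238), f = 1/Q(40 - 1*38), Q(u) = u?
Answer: 280715/519672 ≈ 0.54018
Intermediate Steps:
f = ½ (f = 1/(40 - 1*38) = 1/(40 - 38) = 1/2 = ½ ≈ 0.50000)
j = -20879/519672 (j = ((-464 + 21343)/(-226462 + 53238))/3 = (20879/(-173224))/3 = (20879*(-1/173224))/3 = (⅓)*(-20879/173224) = -20879/519672 ≈ -0.040177)
f - j = ½ - 1*(-20879/519672) = ½ + 20879/519672 = 280715/519672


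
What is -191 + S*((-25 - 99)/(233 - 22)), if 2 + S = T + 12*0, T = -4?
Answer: -39557/211 ≈ -187.47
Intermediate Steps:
S = -6 (S = -2 + (-4 + 12*0) = -2 + (-4 + 0) = -2 - 4 = -6)
-191 + S*((-25 - 99)/(233 - 22)) = -191 - 6*(-25 - 99)/(233 - 22) = -191 - (-744)/211 = -191 - 6*(-124/211) = -191 + 744/211 = -39557/211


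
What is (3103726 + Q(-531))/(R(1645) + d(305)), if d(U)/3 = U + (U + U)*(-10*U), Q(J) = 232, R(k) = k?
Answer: -1551979/2789470 ≈ -0.55637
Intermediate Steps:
d(U) = -60*U² + 3*U (d(U) = 3*(U + (U + U)*(-10*U)) = 3*(U + (2*U)*(-10*U)) = 3*(U - 20*U²) = -60*U² + 3*U)
(3103726 + Q(-531))/(R(1645) + d(305)) = (3103726 + 232)/(1645 + 3*305*(1 - 20*305)) = 3103958/(1645 + 3*305*(1 - 6100)) = 3103958/(1645 + 3*305*(-6099)) = 3103958/(1645 - 5580585) = 3103958/(-5578940) = 3103958*(-1/5578940) = -1551979/2789470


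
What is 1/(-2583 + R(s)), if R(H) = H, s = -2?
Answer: -1/2585 ≈ -0.00038685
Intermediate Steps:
1/(-2583 + R(s)) = 1/(-2583 - 2) = 1/(-2585) = -1/2585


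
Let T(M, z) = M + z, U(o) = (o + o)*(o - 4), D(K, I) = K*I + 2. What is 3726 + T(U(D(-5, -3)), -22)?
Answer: 4146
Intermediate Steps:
D(K, I) = 2 + I*K (D(K, I) = I*K + 2 = 2 + I*K)
U(o) = 2*o*(-4 + o) (U(o) = (2*o)*(-4 + o) = 2*o*(-4 + o))
3726 + T(U(D(-5, -3)), -22) = 3726 + (2*(2 - 3*(-5))*(-4 + (2 - 3*(-5))) - 22) = 3726 + (2*(2 + 15)*(-4 + (2 + 15)) - 22) = 3726 + (2*17*(-4 + 17) - 22) = 3726 + (2*17*13 - 22) = 3726 + (442 - 22) = 3726 + 420 = 4146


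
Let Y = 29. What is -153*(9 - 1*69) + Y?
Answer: 9209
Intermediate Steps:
-153*(9 - 1*69) + Y = -153*(9 - 1*69) + 29 = -153*(9 - 69) + 29 = -153*(-60) + 29 = 9180 + 29 = 9209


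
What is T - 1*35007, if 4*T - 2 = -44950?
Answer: -46244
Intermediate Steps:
T = -11237 (T = ½ + (¼)*(-44950) = ½ - 22475/2 = -11237)
T - 1*35007 = -11237 - 1*35007 = -11237 - 35007 = -46244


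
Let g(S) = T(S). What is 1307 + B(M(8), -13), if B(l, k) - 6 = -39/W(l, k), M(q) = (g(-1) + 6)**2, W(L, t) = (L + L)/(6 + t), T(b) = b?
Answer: 65923/50 ≈ 1318.5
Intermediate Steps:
g(S) = S
W(L, t) = 2*L/(6 + t) (W(L, t) = (2*L)/(6 + t) = 2*L/(6 + t))
M(q) = 25 (M(q) = (-1 + 6)**2 = 5**2 = 25)
B(l, k) = 6 - 39*(6 + k)/(2*l)
1307 + B(M(8), -13) = 1307 + (3/2)*(-78 - 13*(-13) + 4*25)/25 = 1307 + (3/2)*(1/25)*(-78 + 169 + 100) = 1307 + (3/2)*(1/25)*191 = 1307 + 573/50 = 65923/50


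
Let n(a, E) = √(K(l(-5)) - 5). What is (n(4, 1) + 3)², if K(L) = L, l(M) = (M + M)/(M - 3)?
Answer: (6 + I*√15)²/4 ≈ 5.25 + 11.619*I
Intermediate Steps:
l(M) = 2*M/(-3 + M) (l(M) = (2*M)/(-3 + M) = 2*M/(-3 + M))
n(a, E) = I*√15/2 (n(a, E) = √(2*(-5)/(-3 - 5) - 5) = √(2*(-5)/(-8) - 5) = √(2*(-5)*(-⅛) - 5) = √(5/4 - 5) = √(-15/4) = I*√15/2)
(n(4, 1) + 3)² = (I*√15/2 + 3)² = (3 + I*√15/2)²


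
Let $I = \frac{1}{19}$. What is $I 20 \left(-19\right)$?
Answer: $-20$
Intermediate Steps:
$I = \frac{1}{19} \approx 0.052632$
$I 20 \left(-19\right) = \frac{1}{19} \cdot 20 \left(-19\right) = \frac{20}{19} \left(-19\right) = -20$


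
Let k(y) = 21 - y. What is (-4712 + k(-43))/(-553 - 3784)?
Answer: 4648/4337 ≈ 1.0717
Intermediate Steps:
(-4712 + k(-43))/(-553 - 3784) = (-4712 + (21 - 1*(-43)))/(-553 - 3784) = (-4712 + (21 + 43))/(-4337) = (-4712 + 64)*(-1/4337) = -4648*(-1/4337) = 4648/4337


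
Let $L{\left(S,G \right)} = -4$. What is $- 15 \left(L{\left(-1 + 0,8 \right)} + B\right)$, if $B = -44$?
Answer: $720$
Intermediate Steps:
$- 15 \left(L{\left(-1 + 0,8 \right)} + B\right) = - 15 \left(-4 - 44\right) = \left(-15\right) \left(-48\right) = 720$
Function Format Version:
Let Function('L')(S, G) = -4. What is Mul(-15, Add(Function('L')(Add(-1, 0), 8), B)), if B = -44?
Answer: 720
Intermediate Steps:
Mul(-15, Add(Function('L')(Add(-1, 0), 8), B)) = Mul(-15, Add(-4, -44)) = Mul(-15, -48) = 720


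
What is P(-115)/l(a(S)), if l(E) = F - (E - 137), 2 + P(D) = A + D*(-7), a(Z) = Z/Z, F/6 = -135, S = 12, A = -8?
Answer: -795/674 ≈ -1.1795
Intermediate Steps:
F = -810 (F = 6*(-135) = -810)
a(Z) = 1
P(D) = -10 - 7*D (P(D) = -2 + (-8 + D*(-7)) = -2 + (-8 - 7*D) = -10 - 7*D)
l(E) = -673 - E (l(E) = -810 - (E - 137) = -810 - (-137 + E) = -810 + (137 - E) = -673 - E)
P(-115)/l(a(S)) = (-10 - 7*(-115))/(-673 - 1*1) = (-10 + 805)/(-673 - 1) = 795/(-674) = 795*(-1/674) = -795/674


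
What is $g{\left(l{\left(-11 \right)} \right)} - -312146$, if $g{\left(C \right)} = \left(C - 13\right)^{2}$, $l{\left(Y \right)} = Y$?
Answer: $312722$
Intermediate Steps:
$g{\left(C \right)} = \left(-13 + C\right)^{2}$
$g{\left(l{\left(-11 \right)} \right)} - -312146 = \left(-13 - 11\right)^{2} - -312146 = \left(-24\right)^{2} + 312146 = 576 + 312146 = 312722$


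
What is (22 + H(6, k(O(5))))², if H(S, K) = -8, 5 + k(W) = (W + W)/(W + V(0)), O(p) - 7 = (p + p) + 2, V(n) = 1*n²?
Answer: 196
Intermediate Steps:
V(n) = n²
O(p) = 9 + 2*p (O(p) = 7 + ((p + p) + 2) = 7 + (2*p + 2) = 7 + (2 + 2*p) = 9 + 2*p)
k(W) = -3 (k(W) = -5 + (W + W)/(W + 0²) = -5 + (2*W)/(W + 0) = -5 + (2*W)/W = -5 + 2 = -3)
(22 + H(6, k(O(5))))² = (22 - 8)² = 14² = 196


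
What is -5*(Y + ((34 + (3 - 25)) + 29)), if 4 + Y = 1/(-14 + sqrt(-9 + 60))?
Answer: -5351/29 + sqrt(51)/29 ≈ -184.27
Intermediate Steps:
Y = -4 + 1/(-14 + sqrt(51)) (Y = -4 + 1/(-14 + sqrt(-9 + 60)) = -4 + 1/(-14 + sqrt(51)) ≈ -4.1458)
-5*(Y + ((34 + (3 - 25)) + 29)) = -5*((-594/145 - sqrt(51)/145) + ((34 + (3 - 25)) + 29)) = -5*((-594/145 - sqrt(51)/145) + ((34 - 22) + 29)) = -5*((-594/145 - sqrt(51)/145) + (12 + 29)) = -5*((-594/145 - sqrt(51)/145) + 41) = -5*(5351/145 - sqrt(51)/145) = -5351/29 + sqrt(51)/29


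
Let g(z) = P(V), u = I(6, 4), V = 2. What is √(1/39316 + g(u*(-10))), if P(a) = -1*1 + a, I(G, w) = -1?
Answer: √386446793/19658 ≈ 1.0000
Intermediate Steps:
u = -1
P(a) = -1 + a
g(z) = 1 (g(z) = -1 + 2 = 1)
√(1/39316 + g(u*(-10))) = √(1/39316 + 1) = √(39317/39316) = √386446793/19658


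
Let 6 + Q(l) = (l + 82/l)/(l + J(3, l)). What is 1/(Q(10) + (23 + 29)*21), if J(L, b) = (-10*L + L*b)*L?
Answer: 50/54391 ≈ 0.00091927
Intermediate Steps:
J(L, b) = L*(-10*L + L*b)
Q(l) = -6 + (l + 82/l)/(-90 + 10*l) (Q(l) = -6 + (l + 82/l)/(l + 3**2*(-10 + l)) = -6 + (l + 82/l)/(l + 9*(-10 + l)) = -6 + (l + 82/l)/(l + (-90 + 9*l)) = -6 + (l + 82/l)/(-90 + 10*l))
1/(Q(10) + (23 + 29)*21) = 1/((1/10)*(82 - 59*10**2 + 540*10)/(10*(-9 + 10)) + (23 + 29)*21) = 1/((1/10)*(1/10)*(82 - 59*100 + 5400)/1 + 52*21) = 1/((1/10)*(1/10)*1*(82 - 5900 + 5400) + 1092) = 1/((1/10)*(1/10)*1*(-418) + 1092) = 1/(-209/50 + 1092) = 1/(54391/50) = 50/54391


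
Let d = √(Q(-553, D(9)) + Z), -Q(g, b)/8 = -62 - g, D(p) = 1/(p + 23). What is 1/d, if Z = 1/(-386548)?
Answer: -2*I*√146729807987165/1518360545 ≈ -0.015956*I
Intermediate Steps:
Z = -1/386548 ≈ -2.5870e-6
D(p) = 1/(23 + p)
Q(g, b) = 496 + 8*g (Q(g, b) = -8*(-62 - g) = 496 + 8*g)
d = I*√146729807987165/193274 (d = √((496 + 8*(-553)) - 1/386548) = √((496 - 4424) - 1/386548) = √(-3928 - 1/386548) = √(-1518360545/386548) = I*√146729807987165/193274 ≈ 62.674*I)
1/d = 1/(I*√146729807987165/193274) = -2*I*√146729807987165/1518360545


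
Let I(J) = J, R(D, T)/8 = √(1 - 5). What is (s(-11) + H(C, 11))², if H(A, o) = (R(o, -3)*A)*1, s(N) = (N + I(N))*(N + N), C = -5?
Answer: 227856 - 77440*I ≈ 2.2786e+5 - 77440.0*I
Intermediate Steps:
R(D, T) = 16*I (R(D, T) = 8*√(1 - 5) = 8*√(-4) = 8*(2*I) = 16*I)
s(N) = 4*N² (s(N) = (N + N)*(N + N) = (2*N)*(2*N) = 4*N²)
H(A, o) = 16*I*A (H(A, o) = ((16*I)*A)*1 = (16*I*A)*1 = 16*I*A)
(s(-11) + H(C, 11))² = (4*(-11)² + 16*I*(-5))² = (4*121 - 80*I)² = (484 - 80*I)²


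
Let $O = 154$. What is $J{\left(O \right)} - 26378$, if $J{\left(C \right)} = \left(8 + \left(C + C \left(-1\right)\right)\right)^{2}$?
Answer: $-26314$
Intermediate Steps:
$J{\left(C \right)} = 64$ ($J{\left(C \right)} = \left(8 + \left(C - C\right)\right)^{2} = \left(8 + 0\right)^{2} = 8^{2} = 64$)
$J{\left(O \right)} - 26378 = 64 - 26378 = -26314$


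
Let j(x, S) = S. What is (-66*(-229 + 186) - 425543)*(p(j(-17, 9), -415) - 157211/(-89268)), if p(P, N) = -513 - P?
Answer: 19630709752925/89268 ≈ 2.1991e+8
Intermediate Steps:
(-66*(-229 + 186) - 425543)*(p(j(-17, 9), -415) - 157211/(-89268)) = (-66*(-229 + 186) - 425543)*((-513 - 1*9) - 157211/(-89268)) = (-66*(-43) - 425543)*((-513 - 9) - 157211*(-1/89268)) = (2838 - 425543)*(-522 + 157211/89268) = -422705*(-46440685/89268) = 19630709752925/89268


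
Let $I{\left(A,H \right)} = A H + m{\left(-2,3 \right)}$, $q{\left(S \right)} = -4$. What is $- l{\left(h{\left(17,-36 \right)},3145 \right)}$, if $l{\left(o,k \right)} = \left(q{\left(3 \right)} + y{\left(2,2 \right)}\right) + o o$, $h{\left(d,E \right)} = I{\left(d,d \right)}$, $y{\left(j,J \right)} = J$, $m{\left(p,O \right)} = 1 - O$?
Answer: $-82367$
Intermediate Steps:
$I{\left(A,H \right)} = -2 + A H$ ($I{\left(A,H \right)} = A H + \left(1 - 3\right) = A H - 2 = -2 + A H$)
$h{\left(d,E \right)} = -2 + d^{2}$ ($h{\left(d,E \right)} = -2 + d d = -2 + d^{2}$)
$l{\left(o,k \right)} = -2 + o^{2}$ ($l{\left(o,k \right)} = \left(-4 + 2\right) + o o = -2 + o^{2}$)
$- l{\left(h{\left(17,-36 \right)},3145 \right)} = - (-2 + \left(-2 + 17^{2}\right)^{2}) = - (-2 + \left(-2 + 289\right)^{2}) = - (-2 + 287^{2}) = - (-2 + 82369) = \left(-1\right) 82367 = -82367$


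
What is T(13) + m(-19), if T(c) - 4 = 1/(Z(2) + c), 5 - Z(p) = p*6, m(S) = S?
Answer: -89/6 ≈ -14.833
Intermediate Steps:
Z(p) = 5 - 6*p (Z(p) = 5 - p*6 = 5 - 6*p)
T(c) = 4 + 1/(-7 + c) (T(c) = 4 + 1/((5 - 6*2) + c) = 4 + 1/((5 - 12) + c) = 4 + 1/(-7 + c))
T(13) + m(-19) = (-27 + 4*13)/(-7 + 13) - 19 = (-27 + 52)/6 - 19 = (⅙)*25 - 19 = 25/6 - 19 = -89/6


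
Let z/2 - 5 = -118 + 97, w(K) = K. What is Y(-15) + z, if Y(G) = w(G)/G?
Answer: -31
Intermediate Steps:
z = -32 (z = 10 + 2*(-118 + 97) = 10 + 2*(-21) = 10 - 42 = -32)
Y(G) = 1 (Y(G) = G/G = 1)
Y(-15) + z = 1 - 32 = -31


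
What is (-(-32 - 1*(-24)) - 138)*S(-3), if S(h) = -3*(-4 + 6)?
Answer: 780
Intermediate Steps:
S(h) = -6 (S(h) = -3*2 = -6)
(-(-32 - 1*(-24)) - 138)*S(-3) = (-(-32 - 1*(-24)) - 138)*(-6) = (-(-32 + 24) - 138)*(-6) = (-1*(-8) - 138)*(-6) = (8 - 138)*(-6) = -130*(-6) = 780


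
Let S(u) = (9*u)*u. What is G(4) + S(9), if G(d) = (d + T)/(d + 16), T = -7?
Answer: 14577/20 ≈ 728.85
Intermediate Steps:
S(u) = 9*u**2
G(d) = (-7 + d)/(16 + d) (G(d) = (d - 7)/(d + 16) = (-7 + d)/(16 + d))
G(4) + S(9) = (-7 + 4)/(16 + 4) + 9*9**2 = -3/20 + 9*81 = (1/20)*(-3) + 729 = -3/20 + 729 = 14577/20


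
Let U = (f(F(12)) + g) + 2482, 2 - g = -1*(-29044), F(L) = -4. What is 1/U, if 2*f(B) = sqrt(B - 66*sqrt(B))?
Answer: -1/(26560 - sqrt(-4 - 132*I)/2) ≈ -3.7656e-5 + 5.8478e-9*I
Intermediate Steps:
f(B) = sqrt(B - 66*sqrt(B))/2
g = -29042 (g = 2 - (-1)*(-29044) = 2 - 1*29044 = 2 - 29044 = -29042)
U = -26560 + sqrt(-4 - 132*I)/2 (U = (sqrt(-4 - 132*I)/2 - 29042) + 2482 = (-29042 + sqrt(-4 - 132*I)/2) + 2482 = -26560 + sqrt(-4 - 132*I)/2 ≈ -26556.0 - 4.124*I)
1/U = 1/(-26560 + sqrt(-1 - 33*I))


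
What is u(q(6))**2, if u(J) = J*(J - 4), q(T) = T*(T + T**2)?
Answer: 3905750016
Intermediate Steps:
u(J) = J*(-4 + J)
u(q(6))**2 = ((6**2*(1 + 6))*(-4 + 6**2*(1 + 6)))**2 = ((36*7)*(-4 + 36*7))**2 = (252*(-4 + 252))**2 = (252*248)**2 = 62496**2 = 3905750016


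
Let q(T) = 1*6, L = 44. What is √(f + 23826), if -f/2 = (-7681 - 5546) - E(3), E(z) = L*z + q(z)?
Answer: 2*√12639 ≈ 224.85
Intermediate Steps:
q(T) = 6
E(z) = 6 + 44*z (E(z) = 44*z + 6 = 6 + 44*z)
f = 26730 (f = -2*((-7681 - 5546) - (6 + 44*3)) = -2*(-13227 - (6 + 132)) = -2*(-13227 - 1*138) = -2*(-13227 - 138) = -2*(-13365) = 26730)
√(f + 23826) = √(26730 + 23826) = √50556 = 2*√12639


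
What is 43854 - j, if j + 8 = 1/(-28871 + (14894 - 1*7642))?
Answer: 948252579/21619 ≈ 43862.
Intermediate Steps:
j = -172953/21619 (j = -8 + 1/(-28871 + (14894 - 1*7642)) = -8 + 1/(-28871 + (14894 - 7642)) = -8 + 1/(-28871 + 7252) = -8 + 1/(-21619) = -8 - 1/21619 = -172953/21619 ≈ -8.0000)
43854 - j = 43854 - 1*(-172953/21619) = 43854 + 172953/21619 = 948252579/21619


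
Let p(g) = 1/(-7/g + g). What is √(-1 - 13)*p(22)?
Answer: 22*I*√14/477 ≈ 0.17257*I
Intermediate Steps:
p(g) = 1/(g - 7/g)
√(-1 - 13)*p(22) = √(-1 - 13)*(22/(-7 + 22²)) = √(-14)*(22/(-7 + 484)) = (I*√14)*(22/477) = 22*I*√14/477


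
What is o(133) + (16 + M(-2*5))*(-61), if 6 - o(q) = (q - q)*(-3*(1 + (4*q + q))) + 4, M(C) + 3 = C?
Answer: -181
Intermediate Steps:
M(C) = -3 + C
o(q) = 2 (o(q) = 6 - ((q - q)*(-3*(1 + (4*q + q))) + 4) = 6 - (0*(-3*(1 + 5*q)) + 4) = 6 - (0*(-3 - 15*q) + 4) = 6 - (0 + 4) = 6 - 1*4 = 6 - 4 = 2)
o(133) + (16 + M(-2*5))*(-61) = 2 + (16 + (-3 - 2*5))*(-61) = 2 + (16 + (-3 - 10))*(-61) = 2 + (16 - 13)*(-61) = 2 + 3*(-61) = 2 - 183 = -181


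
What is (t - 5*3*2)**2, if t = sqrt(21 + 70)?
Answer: (30 - sqrt(91))**2 ≈ 418.64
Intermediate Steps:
t = sqrt(91) ≈ 9.5394
(t - 5*3*2)**2 = (sqrt(91) - 5*3*2)**2 = (sqrt(91) - 15*2)**2 = (sqrt(91) - 30)**2 = (-30 + sqrt(91))**2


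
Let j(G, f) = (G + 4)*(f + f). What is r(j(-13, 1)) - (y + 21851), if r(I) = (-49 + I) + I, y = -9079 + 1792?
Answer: -14649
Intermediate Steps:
j(G, f) = 2*f*(4 + G) (j(G, f) = (4 + G)*(2*f) = 2*f*(4 + G))
y = -7287
r(I) = -49 + 2*I
r(j(-13, 1)) - (y + 21851) = (-49 + 2*(2*1*(4 - 13))) - (-7287 + 21851) = (-49 + 2*(2*1*(-9))) - 1*14564 = (-49 + 2*(-18)) - 14564 = (-49 - 36) - 14564 = -85 - 14564 = -14649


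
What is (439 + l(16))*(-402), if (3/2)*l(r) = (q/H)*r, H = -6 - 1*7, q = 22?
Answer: -2199878/13 ≈ -1.6922e+5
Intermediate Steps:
H = -13 (H = -6 - 7 = -13)
l(r) = -44*r/39 (l(r) = 2*((22/(-13))*r)/3 = 2*((22*(-1/13))*r)/3 = 2*(-22*r/13)/3 = -44*r/39)
(439 + l(16))*(-402) = (439 - 44/39*16)*(-402) = (439 - 704/39)*(-402) = (16417/39)*(-402) = -2199878/13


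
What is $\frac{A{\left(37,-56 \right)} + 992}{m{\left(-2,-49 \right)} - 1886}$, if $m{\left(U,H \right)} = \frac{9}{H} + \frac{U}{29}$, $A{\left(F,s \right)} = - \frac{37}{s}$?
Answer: $- \frac{11284567}{21442920} \approx -0.52626$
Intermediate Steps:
$m{\left(U,H \right)} = \frac{9}{H} + \frac{U}{29}$ ($m{\left(U,H \right)} = \frac{9}{H} + U \frac{1}{29} = \frac{9}{H} + \frac{U}{29}$)
$\frac{A{\left(37,-56 \right)} + 992}{m{\left(-2,-49 \right)} - 1886} = \frac{- \frac{37}{-56} + 992}{\left(\frac{9}{-49} + \frac{1}{29} \left(-2\right)\right) - 1886} = \frac{\left(-37\right) \left(- \frac{1}{56}\right) + 992}{\left(9 \left(- \frac{1}{49}\right) - \frac{2}{29}\right) - 1886} = \frac{\frac{37}{56} + 992}{\left(- \frac{9}{49} - \frac{2}{29}\right) - 1886} = \frac{55589}{56 \left(- \frac{359}{1421} - 1886\right)} = \frac{55589}{56 \left(- \frac{2680365}{1421}\right)} = \frac{55589}{56} \left(- \frac{1421}{2680365}\right) = - \frac{11284567}{21442920}$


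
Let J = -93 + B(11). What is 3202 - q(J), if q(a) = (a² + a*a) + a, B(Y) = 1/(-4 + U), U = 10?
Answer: -125471/9 ≈ -13941.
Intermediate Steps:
B(Y) = ⅙ (B(Y) = 1/(-4 + 10) = 1/6 = ⅙)
J = -557/6 (J = -93 + ⅙ = -557/6 ≈ -92.833)
q(a) = a + 2*a² (q(a) = (a² + a²) + a = 2*a² + a = a + 2*a²)
3202 - q(J) = 3202 - (-557)*(1 + 2*(-557/6))/6 = 3202 - (-557)*(1 - 557/3)/6 = 3202 - (-557)*(-554)/(6*3) = 3202 - 1*154289/9 = 3202 - 154289/9 = -125471/9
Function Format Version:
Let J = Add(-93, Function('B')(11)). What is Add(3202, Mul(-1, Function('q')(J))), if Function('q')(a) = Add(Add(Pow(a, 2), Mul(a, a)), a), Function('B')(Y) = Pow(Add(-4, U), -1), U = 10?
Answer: Rational(-125471, 9) ≈ -13941.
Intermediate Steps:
Function('B')(Y) = Rational(1, 6) (Function('B')(Y) = Pow(Add(-4, 10), -1) = Pow(6, -1) = Rational(1, 6))
J = Rational(-557, 6) (J = Add(-93, Rational(1, 6)) = Rational(-557, 6) ≈ -92.833)
Function('q')(a) = Add(a, Mul(2, Pow(a, 2))) (Function('q')(a) = Add(Add(Pow(a, 2), Pow(a, 2)), a) = Add(Mul(2, Pow(a, 2)), a) = Add(a, Mul(2, Pow(a, 2))))
Add(3202, Mul(-1, Function('q')(J))) = Add(3202, Mul(-1, Mul(Rational(-557, 6), Add(1, Mul(2, Rational(-557, 6)))))) = Add(3202, Mul(-1, Mul(Rational(-557, 6), Add(1, Rational(-557, 3))))) = Add(3202, Mul(-1, Mul(Rational(-557, 6), Rational(-554, 3)))) = Add(3202, Mul(-1, Rational(154289, 9))) = Add(3202, Rational(-154289, 9)) = Rational(-125471, 9)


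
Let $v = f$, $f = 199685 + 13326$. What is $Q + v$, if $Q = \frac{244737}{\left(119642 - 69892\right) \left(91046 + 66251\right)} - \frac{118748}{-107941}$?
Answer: $\frac{179930271908673455767}{844695074980750} \approx 2.1301 \cdot 10^{5}$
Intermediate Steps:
$f = 213011$
$Q = \frac{929291948917517}{844695074980750}$ ($Q = \frac{244737}{49750 \cdot 157297} - - \frac{118748}{107941} = \frac{244737}{7825525750} + \frac{118748}{107941} = \frac{929291948917517}{844695074980750} \approx 1.1002$)
$v = 213011$
$Q + v = \frac{929291948917517}{844695074980750} + 213011 = \frac{179930271908673455767}{844695074980750}$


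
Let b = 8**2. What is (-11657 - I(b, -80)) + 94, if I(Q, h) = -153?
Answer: -11410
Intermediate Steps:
b = 64
(-11657 - I(b, -80)) + 94 = (-11657 - 1*(-153)) + 94 = (-11657 + 153) + 94 = -11504 + 94 = -11410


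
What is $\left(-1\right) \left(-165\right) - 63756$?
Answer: $-63591$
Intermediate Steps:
$\left(-1\right) \left(-165\right) - 63756 = 165 - 63756 = -63591$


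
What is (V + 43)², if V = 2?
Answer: 2025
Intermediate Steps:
(V + 43)² = (2 + 43)² = 45² = 2025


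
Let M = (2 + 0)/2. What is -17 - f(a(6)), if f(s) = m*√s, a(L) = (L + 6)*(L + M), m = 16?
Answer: -17 - 32*√21 ≈ -163.64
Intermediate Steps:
M = 1 (M = 2*(½) = 1)
a(L) = (1 + L)*(6 + L) (a(L) = (L + 6)*(L + 1) = (6 + L)*(1 + L) = (1 + L)*(6 + L))
f(s) = 16*√s
-17 - f(a(6)) = -17 - 16*√(6 + 6² + 7*6) = -17 - 16*√(6 + 36 + 42) = -17 - 16*√84 = -17 - 16*2*√21 = -17 - 32*√21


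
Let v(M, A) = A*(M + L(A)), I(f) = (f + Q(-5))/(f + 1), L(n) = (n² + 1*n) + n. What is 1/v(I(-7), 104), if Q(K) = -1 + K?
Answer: 3/3440164 ≈ 8.7205e-7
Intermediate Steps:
L(n) = n² + 2*n (L(n) = (n² + n) + n = (n + n²) + n = n² + 2*n)
I(f) = (-6 + f)/(1 + f) (I(f) = (f + (-1 - 5))/(f + 1) = (f - 6)/(1 + f) = (-6 + f)/(1 + f))
v(M, A) = A*(M + A*(2 + A))
1/v(I(-7), 104) = 1/(104*((-6 - 7)/(1 - 7) + 104*(2 + 104))) = 1/(104*(-13/(-6) + 104*106)) = 1/(104*(-⅙*(-13) + 11024)) = 1/(104*(13/6 + 11024)) = 1/(104*(66157/6)) = 1/(3440164/3) = 3/3440164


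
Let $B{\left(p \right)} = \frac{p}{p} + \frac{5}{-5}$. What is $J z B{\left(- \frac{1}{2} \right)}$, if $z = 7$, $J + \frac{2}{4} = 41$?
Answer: $0$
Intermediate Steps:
$J = \frac{81}{2}$ ($J = - \frac{1}{2} + 41 = \frac{81}{2} \approx 40.5$)
$B{\left(p \right)} = 0$ ($B{\left(p \right)} = 1 + 5 \left(- \frac{1}{5}\right) = 1 - 1 = 0$)
$J z B{\left(- \frac{1}{2} \right)} = \frac{81}{2} \cdot 7 \cdot 0 = \frac{567}{2} \cdot 0 = 0$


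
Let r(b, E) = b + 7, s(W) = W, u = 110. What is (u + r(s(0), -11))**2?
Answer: 13689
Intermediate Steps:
r(b, E) = 7 + b
(u + r(s(0), -11))**2 = (110 + (7 + 0))**2 = (110 + 7)**2 = 117**2 = 13689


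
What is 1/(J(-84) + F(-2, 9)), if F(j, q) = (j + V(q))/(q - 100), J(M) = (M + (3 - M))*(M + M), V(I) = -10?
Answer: -91/45852 ≈ -0.0019846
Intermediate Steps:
J(M) = 6*M (J(M) = 3*(2*M) = 6*M)
F(j, q) = (-10 + j)/(-100 + q) (F(j, q) = (j - 10)/(q - 100) = (-10 + j)/(-100 + q))
1/(J(-84) + F(-2, 9)) = 1/(6*(-84) + (-10 - 2)/(-100 + 9)) = 1/(-504 - 12/(-91)) = 1/(-504 - 1/91*(-12)) = 1/(-504 + 12/91) = 1/(-45852/91) = -91/45852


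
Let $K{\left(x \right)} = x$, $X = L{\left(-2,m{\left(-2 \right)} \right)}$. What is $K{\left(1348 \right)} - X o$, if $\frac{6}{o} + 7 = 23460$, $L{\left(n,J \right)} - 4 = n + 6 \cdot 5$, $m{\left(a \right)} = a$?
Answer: $\frac{31614452}{23453} \approx 1348.0$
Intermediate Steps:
$L{\left(n,J \right)} = 34 + n$ ($L{\left(n,J \right)} = 4 + \left(n + 6 \cdot 5\right) = 4 + \left(n + 30\right) = 4 + \left(30 + n\right) = 34 + n$)
$o = \frac{6}{23453}$ ($o = \frac{6}{-7 + 23460} = \frac{6}{23453} \approx 0.00025583$)
$X = 32$ ($X = 34 - 2 = 32$)
$K{\left(1348 \right)} - X o = 1348 - 32 \cdot \frac{6}{23453} = 1348 - \frac{192}{23453} = \frac{31614452}{23453}$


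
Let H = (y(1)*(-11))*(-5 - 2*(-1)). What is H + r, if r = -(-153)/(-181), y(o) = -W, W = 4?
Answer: -24045/181 ≈ -132.85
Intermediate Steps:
y(o) = -4 (y(o) = -1*4 = -4)
H = -132 (H = (-4*(-11))*(-5 - 2*(-1)) = 44*(-5 + 2) = 44*(-3) = -132)
r = -153/181 (r = -(-153)*(-1)/181 = -1*153/181 = -153/181 ≈ -0.84530)
H + r = -132 - 153/181 = -24045/181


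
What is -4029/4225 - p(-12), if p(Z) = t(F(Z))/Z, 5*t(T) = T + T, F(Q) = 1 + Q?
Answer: -33469/25350 ≈ -1.3203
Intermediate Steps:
t(T) = 2*T/5 (t(T) = (T + T)/5 = (2*T)/5 = 2*T/5)
p(Z) = (⅖ + 2*Z/5)/Z (p(Z) = (2*(1 + Z)/5)/Z = (⅖ + 2*Z/5)/Z)
-4029/4225 - p(-12) = -4029/4225 - 2*(1 - 12)/(5*(-12)) = -4029*1/4225 - 2*(-1)*(-11)/(5*12) = -4029/4225 - 1*11/30 = -4029/4225 - 11/30 = -33469/25350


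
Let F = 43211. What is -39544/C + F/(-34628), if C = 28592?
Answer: -162801159/61880236 ≈ -2.6309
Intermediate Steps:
-39544/C + F/(-34628) = -39544/28592 + 43211/(-34628) = -39544*1/28592 + 43211*(-1/34628) = -4943/3574 - 43211/34628 = -162801159/61880236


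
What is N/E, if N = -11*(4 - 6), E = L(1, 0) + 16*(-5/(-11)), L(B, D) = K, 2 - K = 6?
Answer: 121/18 ≈ 6.7222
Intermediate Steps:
K = -4 (K = 2 - 1*6 = 2 - 6 = -4)
L(B, D) = -4
E = 36/11 (E = -4 + 16*(-5/(-11)) = -4 + 16*(-5*(-1/11)) = -4 + 16*(5/11) = -4 + 80/11 = 36/11 ≈ 3.2727)
N = 22 (N = -11*(-2) = 22)
N/E = 22/(36/11) = 22*(11/36) = 121/18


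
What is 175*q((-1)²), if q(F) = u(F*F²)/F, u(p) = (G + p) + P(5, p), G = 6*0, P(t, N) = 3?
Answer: 700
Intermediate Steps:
G = 0
u(p) = 3 + p (u(p) = (0 + p) + 3 = p + 3 = 3 + p)
q(F) = (3 + F³)/F (q(F) = (3 + F*F²)/F = (3 + F³)/F)
175*q((-1)²) = 175*((3 + ((-1)²)³)/((-1)²)) = 175*((3 + 1³)/1) = 175*(1*(3 + 1)) = 175*(1*4) = 175*4 = 700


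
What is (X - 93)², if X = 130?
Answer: 1369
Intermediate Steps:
(X - 93)² = (130 - 93)² = 37² = 1369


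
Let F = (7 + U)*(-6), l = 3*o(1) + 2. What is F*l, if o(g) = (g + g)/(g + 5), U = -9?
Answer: 36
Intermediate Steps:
o(g) = 2*g/(5 + g) (o(g) = (2*g)/(5 + g) = 2*g/(5 + g))
l = 3 (l = 3*(2*1/(5 + 1)) + 2 = 3*(2*1/6) + 2 = 3*(2*1*(⅙)) + 2 = 3*(⅓) + 2 = 1 + 2 = 3)
F = 12 (F = (7 - 9)*(-6) = -2*(-6) = 12)
F*l = 12*3 = 36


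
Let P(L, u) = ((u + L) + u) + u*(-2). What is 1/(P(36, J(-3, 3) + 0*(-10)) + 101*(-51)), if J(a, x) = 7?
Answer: -1/5115 ≈ -0.00019550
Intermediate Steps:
P(L, u) = L (P(L, u) = ((L + u) + u) - 2*u = (L + 2*u) - 2*u = L)
1/(P(36, J(-3, 3) + 0*(-10)) + 101*(-51)) = 1/(36 + 101*(-51)) = 1/(36 - 5151) = 1/(-5115) = -1/5115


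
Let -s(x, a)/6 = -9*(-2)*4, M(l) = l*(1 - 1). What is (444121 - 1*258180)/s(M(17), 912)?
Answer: -185941/432 ≈ -430.42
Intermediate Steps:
M(l) = 0 (M(l) = l*0 = 0)
s(x, a) = -432 (s(x, a) = -6*(-9*(-2))*4 = -108*4 = -6*72 = -432)
(444121 - 1*258180)/s(M(17), 912) = (444121 - 1*258180)/(-432) = (444121 - 258180)*(-1/432) = 185941*(-1/432) = -185941/432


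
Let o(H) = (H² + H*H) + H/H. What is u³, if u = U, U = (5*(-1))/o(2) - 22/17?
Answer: -22665187/3581577 ≈ -6.3283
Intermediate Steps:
o(H) = 1 + 2*H² (o(H) = (H² + H²) + 1 = 2*H² + 1 = 1 + 2*H²)
U = -283/153 (U = (5*(-1))/(1 + 2*2²) - 22/17 = -5/(1 + 2*4) - 22*1/17 = -5/(1 + 8) - 22/17 = -5/9 - 22/17 = -283/153 ≈ -1.8497)
u = -283/153 ≈ -1.8497
u³ = (-283/153)³ = -22665187/3581577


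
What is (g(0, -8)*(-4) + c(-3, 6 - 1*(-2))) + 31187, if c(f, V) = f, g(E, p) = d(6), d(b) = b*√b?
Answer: 31184 - 24*√6 ≈ 31125.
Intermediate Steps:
d(b) = b^(3/2)
g(E, p) = 6*√6 (g(E, p) = 6^(3/2) = 6*√6)
(g(0, -8)*(-4) + c(-3, 6 - 1*(-2))) + 31187 = ((6*√6)*(-4) - 3) + 31187 = (-24*√6 - 3) + 31187 = (-3 - 24*√6) + 31187 = 31184 - 24*√6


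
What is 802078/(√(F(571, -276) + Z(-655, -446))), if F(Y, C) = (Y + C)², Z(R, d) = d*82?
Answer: 802078*√50453/50453 ≈ 3570.9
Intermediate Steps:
Z(R, d) = 82*d
F(Y, C) = (C + Y)²
802078/(√(F(571, -276) + Z(-655, -446))) = 802078/(√((-276 + 571)² + 82*(-446))) = 802078/(√(295² - 36572)) = 802078/(√(87025 - 36572)) = 802078/(√50453) = 802078*(√50453/50453) = 802078*√50453/50453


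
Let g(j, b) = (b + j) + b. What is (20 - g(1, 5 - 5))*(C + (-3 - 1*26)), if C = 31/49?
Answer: -26410/49 ≈ -538.98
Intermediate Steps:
g(j, b) = j + 2*b
C = 31/49 (C = 31*(1/49) = 31/49 ≈ 0.63265)
(20 - g(1, 5 - 5))*(C + (-3 - 1*26)) = (20 - (1 + 2*(5 - 5)))*(31/49 + (-3 - 1*26)) = (20 - (1 + 2*0))*(31/49 + (-3 - 26)) = (20 - (1 + 0))*(31/49 - 29) = (20 - 1*1)*(-1390/49) = (20 - 1)*(-1390/49) = 19*(-1390/49) = -26410/49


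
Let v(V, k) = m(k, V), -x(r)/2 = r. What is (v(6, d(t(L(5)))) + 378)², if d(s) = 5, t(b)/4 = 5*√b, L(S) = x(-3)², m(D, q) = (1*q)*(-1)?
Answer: 138384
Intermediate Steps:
m(D, q) = -q (m(D, q) = q*(-1) = -q)
x(r) = -2*r
L(S) = 36 (L(S) = (-2*(-3))² = 6² = 36)
t(b) = 20*√b (t(b) = 4*(5*√b) = 20*√b)
v(V, k) = -V
(v(6, d(t(L(5)))) + 378)² = (-1*6 + 378)² = (-6 + 378)² = 372² = 138384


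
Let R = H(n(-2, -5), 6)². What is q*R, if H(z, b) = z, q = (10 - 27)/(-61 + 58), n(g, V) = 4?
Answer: 272/3 ≈ 90.667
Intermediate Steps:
q = 17/3 (q = -17/(-3) = -17*(-⅓) = 17/3 ≈ 5.6667)
R = 16 (R = 4² = 16)
q*R = (17/3)*16 = 272/3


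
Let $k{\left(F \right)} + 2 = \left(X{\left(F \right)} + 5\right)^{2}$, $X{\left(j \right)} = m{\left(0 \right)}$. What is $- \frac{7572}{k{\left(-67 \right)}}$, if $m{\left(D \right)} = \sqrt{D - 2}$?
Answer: $- \frac{159012}{641} + \frac{75720 i \sqrt{2}}{641} \approx -248.07 + 167.06 i$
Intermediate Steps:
$m{\left(D \right)} = \sqrt{-2 + D}$
$X{\left(j \right)} = i \sqrt{2}$ ($X{\left(j \right)} = \sqrt{-2 + 0} = \sqrt{-2} = i \sqrt{2}$)
$k{\left(F \right)} = -2 + \left(5 + i \sqrt{2}\right)^{2}$ ($k{\left(F \right)} = -2 + \left(i \sqrt{2} + 5\right)^{2} = -2 + \left(5 + i \sqrt{2}\right)^{2}$)
$- \frac{7572}{k{\left(-67 \right)}} = - \frac{7572}{21 + 10 i \sqrt{2}}$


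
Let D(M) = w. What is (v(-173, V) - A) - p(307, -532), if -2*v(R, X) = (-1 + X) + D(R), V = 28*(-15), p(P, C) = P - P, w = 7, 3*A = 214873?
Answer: -214252/3 ≈ -71417.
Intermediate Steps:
A = 214873/3 (A = (⅓)*214873 = 214873/3 ≈ 71624.)
D(M) = 7
p(P, C) = 0
V = -420
v(R, X) = -3 - X/2 (v(R, X) = -((-1 + X) + 7)/2 = -(6 + X)/2 = -3 - X/2)
(v(-173, V) - A) - p(307, -532) = ((-3 - ½*(-420)) - 1*214873/3) - 1*0 = ((-3 + 210) - 214873/3) + 0 = (207 - 214873/3) + 0 = -214252/3 + 0 = -214252/3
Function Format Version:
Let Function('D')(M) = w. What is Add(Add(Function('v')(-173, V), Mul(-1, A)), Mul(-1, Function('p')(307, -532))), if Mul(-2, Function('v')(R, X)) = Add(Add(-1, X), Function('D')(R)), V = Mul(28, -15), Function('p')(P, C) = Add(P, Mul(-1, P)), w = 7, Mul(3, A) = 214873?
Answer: Rational(-214252, 3) ≈ -71417.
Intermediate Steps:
A = Rational(214873, 3) (A = Mul(Rational(1, 3), 214873) = Rational(214873, 3) ≈ 71624.)
Function('D')(M) = 7
Function('p')(P, C) = 0
V = -420
Function('v')(R, X) = Add(-3, Mul(Rational(-1, 2), X)) (Function('v')(R, X) = Mul(Rational(-1, 2), Add(Add(-1, X), 7)) = Mul(Rational(-1, 2), Add(6, X)) = Add(-3, Mul(Rational(-1, 2), X)))
Add(Add(Function('v')(-173, V), Mul(-1, A)), Mul(-1, Function('p')(307, -532))) = Add(Add(Add(-3, Mul(Rational(-1, 2), -420)), Mul(-1, Rational(214873, 3))), Mul(-1, 0)) = Add(Add(Add(-3, 210), Rational(-214873, 3)), 0) = Add(Add(207, Rational(-214873, 3)), 0) = Add(Rational(-214252, 3), 0) = Rational(-214252, 3)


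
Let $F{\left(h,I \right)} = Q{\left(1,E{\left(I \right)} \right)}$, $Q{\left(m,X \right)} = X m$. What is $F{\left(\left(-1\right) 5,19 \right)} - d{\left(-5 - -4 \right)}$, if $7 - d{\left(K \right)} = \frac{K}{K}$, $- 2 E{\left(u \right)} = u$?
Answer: $- \frac{31}{2} \approx -15.5$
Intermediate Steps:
$E{\left(u \right)} = - \frac{u}{2}$
$d{\left(K \right)} = 6$ ($d{\left(K \right)} = 7 - \frac{K}{K} = 7 - 1 = 6$)
$F{\left(h,I \right)} = - \frac{I}{2}$ ($F{\left(h,I \right)} = - \frac{I}{2} \cdot 1 = - \frac{I}{2}$)
$F{\left(\left(-1\right) 5,19 \right)} - d{\left(-5 - -4 \right)} = \left(- \frac{1}{2}\right) 19 - 6 = - \frac{19}{2} - 6 = - \frac{31}{2}$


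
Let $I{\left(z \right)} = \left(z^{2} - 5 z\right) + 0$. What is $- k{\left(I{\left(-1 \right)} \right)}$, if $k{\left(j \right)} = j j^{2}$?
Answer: $-216$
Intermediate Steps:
$I{\left(z \right)} = z^{2} - 5 z$
$k{\left(j \right)} = j^{3}$
$- k{\left(I{\left(-1 \right)} \right)} = - \left(- (-5 - 1)\right)^{3} = - \left(\left(-1\right) \left(-6\right)\right)^{3} = - 6^{3} = \left(-1\right) 216 = -216$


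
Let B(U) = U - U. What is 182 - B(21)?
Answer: 182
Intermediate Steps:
B(U) = 0
182 - B(21) = 182 - 1*0 = 182 + 0 = 182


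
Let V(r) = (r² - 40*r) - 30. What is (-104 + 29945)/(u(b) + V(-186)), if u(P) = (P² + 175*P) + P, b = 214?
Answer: 9947/41822 ≈ 0.23784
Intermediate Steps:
u(P) = P² + 176*P
V(r) = -30 + r² - 40*r
(-104 + 29945)/(u(b) + V(-186)) = (-104 + 29945)/(214*(176 + 214) + (-30 + (-186)² - 40*(-186))) = 29841/(214*390 + (-30 + 34596 + 7440)) = 29841/(83460 + 42006) = 29841/125466 = 29841*(1/125466) = 9947/41822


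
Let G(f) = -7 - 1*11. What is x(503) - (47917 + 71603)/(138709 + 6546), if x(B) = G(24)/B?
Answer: -12546630/14612653 ≈ -0.85861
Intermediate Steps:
G(f) = -18 (G(f) = -7 - 11 = -18)
x(B) = -18/B
x(503) - (47917 + 71603)/(138709 + 6546) = -18/503 - (47917 + 71603)/(138709 + 6546) = -18*1/503 - 119520/145255 = -18/503 - 119520/145255 = -18/503 - 1*23904/29051 = -18/503 - 23904/29051 = -12546630/14612653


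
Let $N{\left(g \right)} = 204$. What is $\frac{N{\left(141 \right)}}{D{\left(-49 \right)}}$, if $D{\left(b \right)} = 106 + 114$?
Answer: $\frac{51}{55} \approx 0.92727$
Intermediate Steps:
$D{\left(b \right)} = 220$
$\frac{N{\left(141 \right)}}{D{\left(-49 \right)}} = \frac{204}{220} = 204 \cdot \frac{1}{220} = \frac{51}{55}$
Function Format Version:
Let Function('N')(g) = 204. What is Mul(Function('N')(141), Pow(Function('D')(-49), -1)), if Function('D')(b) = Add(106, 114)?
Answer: Rational(51, 55) ≈ 0.92727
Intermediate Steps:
Function('D')(b) = 220
Mul(Function('N')(141), Pow(Function('D')(-49), -1)) = Mul(204, Pow(220, -1)) = Mul(204, Rational(1, 220)) = Rational(51, 55)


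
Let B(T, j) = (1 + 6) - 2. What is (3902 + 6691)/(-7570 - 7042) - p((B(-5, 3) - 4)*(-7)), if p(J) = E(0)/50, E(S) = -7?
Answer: -213683/365300 ≈ -0.58495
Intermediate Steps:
B(T, j) = 5 (B(T, j) = 7 - 2 = 5)
p(J) = -7/50
(3902 + 6691)/(-7570 - 7042) - p((B(-5, 3) - 4)*(-7)) = (3902 + 6691)/(-7570 - 7042) - 1*(-7/50) = 10593/(-14612) + 7/50 = 10593*(-1/14612) + 7/50 = -10593/14612 + 7/50 = -213683/365300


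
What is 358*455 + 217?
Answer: 163107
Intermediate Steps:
358*455 + 217 = 162890 + 217 = 163107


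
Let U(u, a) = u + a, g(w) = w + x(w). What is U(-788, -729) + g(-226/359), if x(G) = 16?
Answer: -539085/359 ≈ -1501.6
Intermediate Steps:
g(w) = 16 + w (g(w) = w + 16 = 16 + w)
U(u, a) = a + u
U(-788, -729) + g(-226/359) = (-729 - 788) + (16 - 226/359) = -1517 + (16 - 226*1/359) = -1517 + (16 - 226/359) = -1517 + 5518/359 = -539085/359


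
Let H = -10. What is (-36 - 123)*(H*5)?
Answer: 7950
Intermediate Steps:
(-36 - 123)*(H*5) = (-36 - 123)*(-10*5) = -159*(-50) = 7950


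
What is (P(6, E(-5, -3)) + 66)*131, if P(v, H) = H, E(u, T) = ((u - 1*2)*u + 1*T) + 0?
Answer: 12838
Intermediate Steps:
E(u, T) = T + u*(-2 + u) (E(u, T) = ((u - 2)*u + T) + 0 = ((-2 + u)*u + T) + 0 = (u*(-2 + u) + T) + 0 = (T + u*(-2 + u)) + 0 = T + u*(-2 + u))
(P(6, E(-5, -3)) + 66)*131 = ((-3 + (-5)**2 - 2*(-5)) + 66)*131 = ((-3 + 25 + 10) + 66)*131 = (32 + 66)*131 = 98*131 = 12838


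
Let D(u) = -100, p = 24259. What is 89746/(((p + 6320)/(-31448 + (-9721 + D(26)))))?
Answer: -3703727674/30579 ≈ -1.2112e+5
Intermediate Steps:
89746/(((p + 6320)/(-31448 + (-9721 + D(26))))) = 89746/(((24259 + 6320)/(-31448 + (-9721 - 100)))) = 89746/((30579/(-31448 - 9821))) = 89746/((30579/(-41269))) = 89746/((30579*(-1/41269))) = 89746/(-30579/41269) = 89746*(-41269/30579) = -3703727674/30579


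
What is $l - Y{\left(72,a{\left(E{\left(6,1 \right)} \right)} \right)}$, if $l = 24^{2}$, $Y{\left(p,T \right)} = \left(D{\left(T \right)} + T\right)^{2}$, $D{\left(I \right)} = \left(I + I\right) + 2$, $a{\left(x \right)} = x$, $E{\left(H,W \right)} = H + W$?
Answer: $47$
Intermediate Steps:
$D{\left(I \right)} = 2 + 2 I$ ($D{\left(I \right)} = 2 I + 2 = 2 + 2 I$)
$Y{\left(p,T \right)} = \left(2 + 3 T\right)^{2}$ ($Y{\left(p,T \right)} = \left(\left(2 + 2 T\right) + T\right)^{2} = \left(2 + 3 T\right)^{2}$)
$l = 576$
$l - Y{\left(72,a{\left(E{\left(6,1 \right)} \right)} \right)} = 576 - \left(2 + 3 \left(6 + 1\right)\right)^{2} = 576 - \left(2 + 3 \cdot 7\right)^{2} = 576 - \left(2 + 21\right)^{2} = 576 - 23^{2} = 576 - 529 = 47$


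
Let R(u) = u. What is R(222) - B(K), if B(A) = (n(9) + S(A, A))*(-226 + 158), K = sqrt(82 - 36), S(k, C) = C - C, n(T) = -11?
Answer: -526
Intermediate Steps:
S(k, C) = 0
K = sqrt(46) ≈ 6.7823
B(A) = 748 (B(A) = (-11 + 0)*(-226 + 158) = -11*(-68) = 748)
R(222) - B(K) = 222 - 1*748 = 222 - 748 = -526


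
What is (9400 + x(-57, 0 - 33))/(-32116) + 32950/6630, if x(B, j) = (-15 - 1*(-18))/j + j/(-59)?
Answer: 16158430357/3454774323 ≈ 4.6771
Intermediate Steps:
x(B, j) = 3/j - j/59 (x(B, j) = (-15 + 18)/j + j*(-1/59) = 3/j - j/59)
(9400 + x(-57, 0 - 33))/(-32116) + 32950/6630 = (9400 + (3/(0 - 33) - (0 - 33)/59))/(-32116) + 32950/6630 = (9400 + (3/(-33) - 1/59*(-33)))*(-1/32116) + 32950*(1/6630) = (9400 + (3*(-1/33) + 33/59))*(-1/32116) + 3295/663 = (9400 + (-1/11 + 33/59))*(-1/32116) + 3295/663 = (9400 + 304/649)*(-1/32116) + 3295/663 = (6100904/649)*(-1/32116) + 3295/663 = -1525226/5210821 + 3295/663 = 16158430357/3454774323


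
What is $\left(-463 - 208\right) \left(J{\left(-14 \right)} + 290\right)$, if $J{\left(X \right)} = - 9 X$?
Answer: $-279136$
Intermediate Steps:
$\left(-463 - 208\right) \left(J{\left(-14 \right)} + 290\right) = \left(-463 - 208\right) \left(\left(-9\right) \left(-14\right) + 290\right) = - 671 \left(126 + 290\right) = \left(-671\right) 416 = -279136$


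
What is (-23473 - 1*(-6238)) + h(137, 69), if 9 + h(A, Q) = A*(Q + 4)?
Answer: -7243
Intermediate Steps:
h(A, Q) = -9 + A*(4 + Q) (h(A, Q) = -9 + A*(Q + 4) = -9 + A*(4 + Q))
(-23473 - 1*(-6238)) + h(137, 69) = (-23473 - 1*(-6238)) + (-9 + 4*137 + 137*69) = (-23473 + 6238) + (-9 + 548 + 9453) = -17235 + 9992 = -7243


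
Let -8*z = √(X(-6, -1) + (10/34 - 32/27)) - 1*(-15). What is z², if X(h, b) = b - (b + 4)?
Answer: (2295 + I*√114495)²/1498176 ≈ 3.4392 + 1.0367*I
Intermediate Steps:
X(h, b) = -4 (X(h, b) = b - (4 + b) = b + (-4 - b) = -4)
z = -15/8 - I*√114495/1224 (z = -(√(-4 + (10/34 - 32/27)) - 1*(-15))/8 = -(√(-4 + (10*(1/34) - 32*1/27)) + 15)/8 = -(√(-4 + (5/17 - 32/27)) + 15)/8 = -(√(-4 - 409/459) + 15)/8 = -(√(-2245/459) + 15)/8 = -(I*√114495/153 + 15)/8 = -(15 + I*√114495/153)/8 = -15/8 - I*√114495/1224 ≈ -1.875 - 0.27645*I)
z² = (-15/8 - I*√114495/1224)²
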